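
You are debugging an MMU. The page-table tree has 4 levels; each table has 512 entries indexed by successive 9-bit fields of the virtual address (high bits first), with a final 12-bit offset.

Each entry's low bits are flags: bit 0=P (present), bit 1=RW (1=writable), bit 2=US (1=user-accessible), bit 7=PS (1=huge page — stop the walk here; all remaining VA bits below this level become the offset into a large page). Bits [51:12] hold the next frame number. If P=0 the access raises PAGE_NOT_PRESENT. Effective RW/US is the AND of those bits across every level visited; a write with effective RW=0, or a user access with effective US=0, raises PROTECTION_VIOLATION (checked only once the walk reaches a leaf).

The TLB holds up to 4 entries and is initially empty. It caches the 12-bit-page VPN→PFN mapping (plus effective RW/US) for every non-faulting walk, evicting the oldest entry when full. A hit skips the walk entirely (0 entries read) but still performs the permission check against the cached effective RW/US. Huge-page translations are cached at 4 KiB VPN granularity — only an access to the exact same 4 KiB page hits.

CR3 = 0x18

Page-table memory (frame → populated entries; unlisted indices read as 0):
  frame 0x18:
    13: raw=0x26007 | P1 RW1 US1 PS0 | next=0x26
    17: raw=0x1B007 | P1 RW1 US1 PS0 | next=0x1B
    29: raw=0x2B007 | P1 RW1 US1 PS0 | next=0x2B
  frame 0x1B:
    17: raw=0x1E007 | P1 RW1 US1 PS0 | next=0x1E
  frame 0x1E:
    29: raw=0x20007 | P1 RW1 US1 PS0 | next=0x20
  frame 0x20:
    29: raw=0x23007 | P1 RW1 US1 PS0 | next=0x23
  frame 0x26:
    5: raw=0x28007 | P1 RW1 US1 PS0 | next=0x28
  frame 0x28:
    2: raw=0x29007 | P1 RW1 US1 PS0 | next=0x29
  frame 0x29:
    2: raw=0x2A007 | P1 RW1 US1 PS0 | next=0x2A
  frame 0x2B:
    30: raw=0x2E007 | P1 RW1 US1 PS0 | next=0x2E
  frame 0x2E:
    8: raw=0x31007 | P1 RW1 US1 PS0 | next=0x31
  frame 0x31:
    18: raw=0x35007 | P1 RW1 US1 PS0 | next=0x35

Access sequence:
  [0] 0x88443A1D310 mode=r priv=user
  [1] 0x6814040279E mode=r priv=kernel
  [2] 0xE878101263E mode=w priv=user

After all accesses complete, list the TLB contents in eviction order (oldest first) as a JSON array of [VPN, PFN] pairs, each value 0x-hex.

Trace:
#0 VA=0x88443A1D310 (r,user):
  lvl0: tbl 0x18, slot 17 ⇒ 0x1B007 (P1/RW1/US1/PS0)
  lvl1: tbl 0x1B, slot 17 ⇒ 0x1E007 (P1/RW1/US1/PS0)
  lvl2: tbl 0x1E, slot 29 ⇒ 0x20007 (P1/RW1/US1/PS0)
  lvl3: tbl 0x20, slot 29 ⇒ 0x23007 (P1/RW1/US1/PS0)
  → PA=0x23310  (4 entries read)
#1 VA=0x6814040279E (r,kernel):
  lvl0: tbl 0x18, slot 13 ⇒ 0x26007 (P1/RW1/US1/PS0)
  lvl1: tbl 0x26, slot 5 ⇒ 0x28007 (P1/RW1/US1/PS0)
  lvl2: tbl 0x28, slot 2 ⇒ 0x29007 (P1/RW1/US1/PS0)
  lvl3: tbl 0x29, slot 2 ⇒ 0x2A007 (P1/RW1/US1/PS0)
  → PA=0x2A79E  (4 entries read)
#2 VA=0xE878101263E (w,user):
  lvl0: tbl 0x18, slot 29 ⇒ 0x2B007 (P1/RW1/US1/PS0)
  lvl1: tbl 0x2B, slot 30 ⇒ 0x2E007 (P1/RW1/US1/PS0)
  lvl2: tbl 0x2E, slot 8 ⇒ 0x31007 (P1/RW1/US1/PS0)
  lvl3: tbl 0x31, slot 18 ⇒ 0x35007 (P1/RW1/US1/PS0)
  → PA=0x3563E  (4 entries read)

TLB: [["0x88443A1D", "0x23"], ["0x68140402", "0x2A"], ["0xE8781012", "0x35"]]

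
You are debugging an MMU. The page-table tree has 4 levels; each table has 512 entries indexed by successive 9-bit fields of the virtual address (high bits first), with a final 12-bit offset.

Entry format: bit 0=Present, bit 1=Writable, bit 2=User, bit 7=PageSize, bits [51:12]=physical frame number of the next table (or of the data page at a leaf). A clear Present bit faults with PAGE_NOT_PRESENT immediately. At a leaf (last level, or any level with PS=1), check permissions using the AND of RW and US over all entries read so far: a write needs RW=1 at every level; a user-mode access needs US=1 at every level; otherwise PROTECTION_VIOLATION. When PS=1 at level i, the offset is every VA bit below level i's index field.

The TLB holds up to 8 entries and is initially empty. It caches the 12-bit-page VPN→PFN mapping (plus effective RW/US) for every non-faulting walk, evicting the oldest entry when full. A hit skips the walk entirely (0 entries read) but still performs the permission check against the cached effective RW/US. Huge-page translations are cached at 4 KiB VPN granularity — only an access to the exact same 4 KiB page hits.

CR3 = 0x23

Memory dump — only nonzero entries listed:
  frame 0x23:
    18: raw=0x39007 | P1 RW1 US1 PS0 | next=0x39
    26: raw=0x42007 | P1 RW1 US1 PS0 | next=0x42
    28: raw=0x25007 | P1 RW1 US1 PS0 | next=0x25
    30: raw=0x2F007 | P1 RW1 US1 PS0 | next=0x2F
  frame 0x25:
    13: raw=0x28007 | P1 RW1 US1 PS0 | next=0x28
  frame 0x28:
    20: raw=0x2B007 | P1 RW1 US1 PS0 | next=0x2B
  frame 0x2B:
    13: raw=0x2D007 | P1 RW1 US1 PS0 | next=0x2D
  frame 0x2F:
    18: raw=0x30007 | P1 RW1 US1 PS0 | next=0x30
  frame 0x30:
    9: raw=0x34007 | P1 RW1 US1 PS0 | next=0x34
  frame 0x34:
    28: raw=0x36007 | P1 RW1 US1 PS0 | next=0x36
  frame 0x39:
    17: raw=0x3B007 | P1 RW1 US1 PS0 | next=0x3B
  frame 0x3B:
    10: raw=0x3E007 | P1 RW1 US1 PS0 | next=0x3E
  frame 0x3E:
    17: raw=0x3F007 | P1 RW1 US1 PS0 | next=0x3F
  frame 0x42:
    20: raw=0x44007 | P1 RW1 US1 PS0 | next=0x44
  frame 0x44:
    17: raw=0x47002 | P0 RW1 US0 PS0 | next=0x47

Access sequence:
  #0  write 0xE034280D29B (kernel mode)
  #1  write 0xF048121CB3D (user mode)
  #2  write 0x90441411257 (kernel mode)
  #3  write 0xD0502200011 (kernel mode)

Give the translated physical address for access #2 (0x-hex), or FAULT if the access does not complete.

Per-access translation:
#0 VA=0xE034280D29B (w,kernel):
  lvl0: tbl 0x23, slot 28 ⇒ 0x25007 (P1/RW1/US1/PS0)
  lvl1: tbl 0x25, slot 13 ⇒ 0x28007 (P1/RW1/US1/PS0)
  lvl2: tbl 0x28, slot 20 ⇒ 0x2B007 (P1/RW1/US1/PS0)
  lvl3: tbl 0x2B, slot 13 ⇒ 0x2D007 (P1/RW1/US1/PS0)
  → PA=0x2D29B  (4 entries read)
#1 VA=0xF048121CB3D (w,user):
  lvl0: tbl 0x23, slot 30 ⇒ 0x2F007 (P1/RW1/US1/PS0)
  lvl1: tbl 0x2F, slot 18 ⇒ 0x30007 (P1/RW1/US1/PS0)
  lvl2: tbl 0x30, slot 9 ⇒ 0x34007 (P1/RW1/US1/PS0)
  lvl3: tbl 0x34, slot 28 ⇒ 0x36007 (P1/RW1/US1/PS0)
  → PA=0x36B3D  (4 entries read)
#2 VA=0x90441411257 (w,kernel):
  lvl0: tbl 0x23, slot 18 ⇒ 0x39007 (P1/RW1/US1/PS0)
  lvl1: tbl 0x39, slot 17 ⇒ 0x3B007 (P1/RW1/US1/PS0)
  lvl2: tbl 0x3B, slot 10 ⇒ 0x3E007 (P1/RW1/US1/PS0)
  lvl3: tbl 0x3E, slot 17 ⇒ 0x3F007 (P1/RW1/US1/PS0)
  → PA=0x3F257  (4 entries read)
#3 VA=0xD0502200011 (w,kernel):
  lvl0: tbl 0x23, slot 26 ⇒ 0x42007 (P1/RW1/US1/PS0)
  lvl1: tbl 0x42, slot 20 ⇒ 0x44007 (P1/RW1/US1/PS0)
  lvl2: tbl 0x44, slot 17 ⇒ 0x47002 (P0/RW1/US0/PS0)
  ✗ PAGE_NOT_PRESENT  [3 reads]

Access #2 PA: 0x3F257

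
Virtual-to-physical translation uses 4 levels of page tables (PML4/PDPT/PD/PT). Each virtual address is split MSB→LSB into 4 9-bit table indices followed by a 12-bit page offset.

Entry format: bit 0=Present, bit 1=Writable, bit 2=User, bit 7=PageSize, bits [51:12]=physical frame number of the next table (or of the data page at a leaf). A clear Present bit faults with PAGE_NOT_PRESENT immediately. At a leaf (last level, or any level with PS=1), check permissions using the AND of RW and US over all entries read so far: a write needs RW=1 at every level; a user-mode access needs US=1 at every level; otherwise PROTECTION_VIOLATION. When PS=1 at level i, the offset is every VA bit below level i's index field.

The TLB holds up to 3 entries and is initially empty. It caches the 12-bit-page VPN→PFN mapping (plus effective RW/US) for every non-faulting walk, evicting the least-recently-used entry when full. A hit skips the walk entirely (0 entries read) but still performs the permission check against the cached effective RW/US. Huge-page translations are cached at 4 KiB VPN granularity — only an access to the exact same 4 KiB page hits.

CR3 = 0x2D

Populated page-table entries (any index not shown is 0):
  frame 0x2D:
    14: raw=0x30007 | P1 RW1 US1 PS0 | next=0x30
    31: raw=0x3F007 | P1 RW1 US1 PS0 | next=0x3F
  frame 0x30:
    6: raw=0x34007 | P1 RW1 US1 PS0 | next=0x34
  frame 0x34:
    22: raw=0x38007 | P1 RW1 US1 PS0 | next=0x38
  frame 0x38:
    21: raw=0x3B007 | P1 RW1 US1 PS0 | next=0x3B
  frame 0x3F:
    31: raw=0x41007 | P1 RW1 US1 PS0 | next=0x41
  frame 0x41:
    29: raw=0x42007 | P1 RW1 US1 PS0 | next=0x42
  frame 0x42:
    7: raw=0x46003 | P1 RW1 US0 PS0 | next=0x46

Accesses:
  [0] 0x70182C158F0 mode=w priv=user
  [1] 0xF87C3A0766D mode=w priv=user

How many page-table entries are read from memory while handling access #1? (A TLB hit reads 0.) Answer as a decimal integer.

Walk each access:
#0 VA=0x70182C158F0 (w,user):
  lvl0: tbl 0x2D, slot 14 ⇒ 0x30007 (P1/RW1/US1/PS0)
  lvl1: tbl 0x30, slot 6 ⇒ 0x34007 (P1/RW1/US1/PS0)
  lvl2: tbl 0x34, slot 22 ⇒ 0x38007 (P1/RW1/US1/PS0)
  lvl3: tbl 0x38, slot 21 ⇒ 0x3B007 (P1/RW1/US1/PS0)
  ⇒ phys 0x3B8F0  [4 reads]
#1 VA=0xF87C3A0766D (w,user):
  lvl0: tbl 0x2D, slot 31 ⇒ 0x3F007 (P1/RW1/US1/PS0)
  lvl1: tbl 0x3F, slot 31 ⇒ 0x41007 (P1/RW1/US1/PS0)
  lvl2: tbl 0x41, slot 29 ⇒ 0x42007 (P1/RW1/US1/PS0)
  lvl3: tbl 0x42, slot 7 ⇒ 0x46003 (P1/RW1/US0/PS0)
  ✗ PROTECTION_VIOLATION  [4 reads]

Entries read for #1: 4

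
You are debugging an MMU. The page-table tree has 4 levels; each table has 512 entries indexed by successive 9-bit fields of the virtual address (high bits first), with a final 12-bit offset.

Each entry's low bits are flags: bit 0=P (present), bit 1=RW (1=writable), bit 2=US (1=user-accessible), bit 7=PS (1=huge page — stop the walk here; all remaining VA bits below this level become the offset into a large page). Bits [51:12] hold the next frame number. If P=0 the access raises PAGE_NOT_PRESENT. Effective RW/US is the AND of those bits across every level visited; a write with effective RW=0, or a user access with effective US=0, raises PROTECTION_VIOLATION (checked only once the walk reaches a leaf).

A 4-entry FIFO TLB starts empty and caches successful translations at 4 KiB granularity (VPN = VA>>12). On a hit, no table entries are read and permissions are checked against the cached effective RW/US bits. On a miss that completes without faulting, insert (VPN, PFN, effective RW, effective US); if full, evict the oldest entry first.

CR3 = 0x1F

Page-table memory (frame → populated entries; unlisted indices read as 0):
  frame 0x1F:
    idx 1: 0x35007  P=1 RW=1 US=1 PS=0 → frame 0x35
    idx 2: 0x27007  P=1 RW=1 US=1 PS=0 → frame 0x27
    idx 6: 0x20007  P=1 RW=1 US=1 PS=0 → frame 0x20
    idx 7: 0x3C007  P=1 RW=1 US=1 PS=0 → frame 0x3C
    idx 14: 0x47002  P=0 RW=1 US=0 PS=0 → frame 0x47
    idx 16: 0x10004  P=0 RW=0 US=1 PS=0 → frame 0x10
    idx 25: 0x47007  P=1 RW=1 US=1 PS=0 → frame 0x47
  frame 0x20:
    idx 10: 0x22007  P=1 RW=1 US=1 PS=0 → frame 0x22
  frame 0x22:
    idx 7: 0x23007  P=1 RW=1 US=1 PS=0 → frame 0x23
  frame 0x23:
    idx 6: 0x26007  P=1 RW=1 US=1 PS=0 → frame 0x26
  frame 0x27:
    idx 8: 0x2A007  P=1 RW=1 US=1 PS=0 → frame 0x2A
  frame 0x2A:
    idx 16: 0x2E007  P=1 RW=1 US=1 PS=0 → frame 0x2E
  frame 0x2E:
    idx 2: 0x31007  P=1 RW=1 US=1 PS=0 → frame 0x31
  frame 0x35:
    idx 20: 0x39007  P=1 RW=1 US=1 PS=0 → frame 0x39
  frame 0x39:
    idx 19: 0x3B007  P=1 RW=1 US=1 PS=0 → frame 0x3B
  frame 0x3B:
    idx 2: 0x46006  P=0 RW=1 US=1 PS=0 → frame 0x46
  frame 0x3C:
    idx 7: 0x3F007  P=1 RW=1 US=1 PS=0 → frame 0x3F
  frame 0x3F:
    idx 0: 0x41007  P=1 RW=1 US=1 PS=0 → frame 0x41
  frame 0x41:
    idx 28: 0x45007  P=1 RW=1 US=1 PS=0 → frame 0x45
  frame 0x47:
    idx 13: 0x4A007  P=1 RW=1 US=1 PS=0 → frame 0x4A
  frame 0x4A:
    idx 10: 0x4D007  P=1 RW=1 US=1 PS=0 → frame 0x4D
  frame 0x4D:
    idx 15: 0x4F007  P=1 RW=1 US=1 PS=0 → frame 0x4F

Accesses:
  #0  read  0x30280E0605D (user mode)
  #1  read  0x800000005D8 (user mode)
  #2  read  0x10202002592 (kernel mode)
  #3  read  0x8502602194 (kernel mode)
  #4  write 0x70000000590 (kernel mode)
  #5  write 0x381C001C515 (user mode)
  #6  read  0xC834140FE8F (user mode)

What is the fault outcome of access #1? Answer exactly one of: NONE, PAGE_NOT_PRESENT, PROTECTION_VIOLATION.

Walk each access:
#0 VA=0x30280E0605D (r,user):
  L0: frame=0x1F idx=6 entry=0x20007 [P=1 RW=1 US=1 PS=0]
  L1: frame=0x20 idx=10 entry=0x22007 [P=1 RW=1 US=1 PS=0]
  L2: frame=0x22 idx=7 entry=0x23007 [P=1 RW=1 US=1 PS=0]
  L3: frame=0x23 idx=6 entry=0x26007 [P=1 RW=1 US=1 PS=0]
  ⇒ phys 0x2605D  [4 reads]
#1 VA=0x800000005D8 (r,user):
  L0: frame=0x1F idx=16 entry=0x10004 [P=0 RW=0 US=1 PS=0]
  → PAGE_NOT_PRESENT  (1 entries read)
#2 VA=0x10202002592 (r,kernel):
  L0: frame=0x1F idx=2 entry=0x27007 [P=1 RW=1 US=1 PS=0]
  L1: frame=0x27 idx=8 entry=0x2A007 [P=1 RW=1 US=1 PS=0]
  L2: frame=0x2A idx=16 entry=0x2E007 [P=1 RW=1 US=1 PS=0]
  L3: frame=0x2E idx=2 entry=0x31007 [P=1 RW=1 US=1 PS=0]
  ⇒ phys 0x31592  [4 reads]
#3 VA=0x8502602194 (r,kernel):
  L0: frame=0x1F idx=1 entry=0x35007 [P=1 RW=1 US=1 PS=0]
  L1: frame=0x35 idx=20 entry=0x39007 [P=1 RW=1 US=1 PS=0]
  L2: frame=0x39 idx=19 entry=0x3B007 [P=1 RW=1 US=1 PS=0]
  L3: frame=0x3B idx=2 entry=0x46006 [P=0 RW=1 US=1 PS=0]
  → PAGE_NOT_PRESENT  (4 entries read)
#4 VA=0x70000000590 (w,kernel):
  L0: frame=0x1F idx=14 entry=0x47002 [P=0 RW=1 US=0 PS=0]
  → PAGE_NOT_PRESENT  (1 entries read)
#5 VA=0x381C001C515 (w,user):
  L0: frame=0x1F idx=7 entry=0x3C007 [P=1 RW=1 US=1 PS=0]
  L1: frame=0x3C idx=7 entry=0x3F007 [P=1 RW=1 US=1 PS=0]
  L2: frame=0x3F idx=0 entry=0x41007 [P=1 RW=1 US=1 PS=0]
  L3: frame=0x41 idx=28 entry=0x45007 [P=1 RW=1 US=1 PS=0]
  ⇒ phys 0x45515  [4 reads]
#6 VA=0xC834140FE8F (r,user):
  L0: frame=0x1F idx=25 entry=0x47007 [P=1 RW=1 US=1 PS=0]
  L1: frame=0x47 idx=13 entry=0x4A007 [P=1 RW=1 US=1 PS=0]
  L2: frame=0x4A idx=10 entry=0x4D007 [P=1 RW=1 US=1 PS=0]
  L3: frame=0x4D idx=15 entry=0x4F007 [P=1 RW=1 US=1 PS=0]
  ⇒ phys 0x4FE8F  [4 reads]

Access #1 fault: PAGE_NOT_PRESENT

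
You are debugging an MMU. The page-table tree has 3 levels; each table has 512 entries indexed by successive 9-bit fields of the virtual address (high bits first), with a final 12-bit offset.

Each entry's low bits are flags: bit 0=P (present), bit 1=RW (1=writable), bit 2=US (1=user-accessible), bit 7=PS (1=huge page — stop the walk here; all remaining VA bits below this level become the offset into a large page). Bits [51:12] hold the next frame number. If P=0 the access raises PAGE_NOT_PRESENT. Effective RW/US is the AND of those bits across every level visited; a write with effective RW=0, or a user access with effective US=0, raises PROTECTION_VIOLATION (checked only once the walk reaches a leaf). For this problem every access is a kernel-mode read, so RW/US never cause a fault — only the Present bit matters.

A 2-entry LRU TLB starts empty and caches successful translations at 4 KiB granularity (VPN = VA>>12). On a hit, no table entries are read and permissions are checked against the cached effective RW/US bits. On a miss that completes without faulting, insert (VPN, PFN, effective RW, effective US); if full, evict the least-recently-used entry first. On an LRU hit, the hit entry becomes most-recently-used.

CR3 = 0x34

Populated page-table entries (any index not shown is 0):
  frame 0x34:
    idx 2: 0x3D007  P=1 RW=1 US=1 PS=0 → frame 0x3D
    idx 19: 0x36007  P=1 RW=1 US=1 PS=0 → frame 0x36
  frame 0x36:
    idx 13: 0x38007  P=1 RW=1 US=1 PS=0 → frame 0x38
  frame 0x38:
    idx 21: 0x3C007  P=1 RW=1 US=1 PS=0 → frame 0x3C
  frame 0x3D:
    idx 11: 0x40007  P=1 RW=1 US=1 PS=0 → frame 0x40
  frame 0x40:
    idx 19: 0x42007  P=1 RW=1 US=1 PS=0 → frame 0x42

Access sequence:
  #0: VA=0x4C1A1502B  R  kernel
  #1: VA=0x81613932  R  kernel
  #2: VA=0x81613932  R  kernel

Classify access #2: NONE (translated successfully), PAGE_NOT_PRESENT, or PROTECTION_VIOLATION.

Trace:
#0 VA=0x4C1A1502B (r,kernel):
  L0: frame=0x34 idx=19 entry=0x36007 [P=1 RW=1 US=1 PS=0]
  L1: frame=0x36 idx=13 entry=0x38007 [P=1 RW=1 US=1 PS=0]
  L2: frame=0x38 idx=21 entry=0x3C007 [P=1 RW=1 US=1 PS=0]
  ✓ 0x3C02B  — 3 lookups
#1 VA=0x81613932 (r,kernel):
  L0: frame=0x34 idx=2 entry=0x3D007 [P=1 RW=1 US=1 PS=0]
  L1: frame=0x3D idx=11 entry=0x40007 [P=1 RW=1 US=1 PS=0]
  L2: frame=0x40 idx=19 entry=0x42007 [P=1 RW=1 US=1 PS=0]
  ✓ 0x42932  — 3 lookups
#2 VA=0x81613932 (r,kernel):
  TLB hit vpn=0x81613 → PA=0x42932

Access #2 fault: NONE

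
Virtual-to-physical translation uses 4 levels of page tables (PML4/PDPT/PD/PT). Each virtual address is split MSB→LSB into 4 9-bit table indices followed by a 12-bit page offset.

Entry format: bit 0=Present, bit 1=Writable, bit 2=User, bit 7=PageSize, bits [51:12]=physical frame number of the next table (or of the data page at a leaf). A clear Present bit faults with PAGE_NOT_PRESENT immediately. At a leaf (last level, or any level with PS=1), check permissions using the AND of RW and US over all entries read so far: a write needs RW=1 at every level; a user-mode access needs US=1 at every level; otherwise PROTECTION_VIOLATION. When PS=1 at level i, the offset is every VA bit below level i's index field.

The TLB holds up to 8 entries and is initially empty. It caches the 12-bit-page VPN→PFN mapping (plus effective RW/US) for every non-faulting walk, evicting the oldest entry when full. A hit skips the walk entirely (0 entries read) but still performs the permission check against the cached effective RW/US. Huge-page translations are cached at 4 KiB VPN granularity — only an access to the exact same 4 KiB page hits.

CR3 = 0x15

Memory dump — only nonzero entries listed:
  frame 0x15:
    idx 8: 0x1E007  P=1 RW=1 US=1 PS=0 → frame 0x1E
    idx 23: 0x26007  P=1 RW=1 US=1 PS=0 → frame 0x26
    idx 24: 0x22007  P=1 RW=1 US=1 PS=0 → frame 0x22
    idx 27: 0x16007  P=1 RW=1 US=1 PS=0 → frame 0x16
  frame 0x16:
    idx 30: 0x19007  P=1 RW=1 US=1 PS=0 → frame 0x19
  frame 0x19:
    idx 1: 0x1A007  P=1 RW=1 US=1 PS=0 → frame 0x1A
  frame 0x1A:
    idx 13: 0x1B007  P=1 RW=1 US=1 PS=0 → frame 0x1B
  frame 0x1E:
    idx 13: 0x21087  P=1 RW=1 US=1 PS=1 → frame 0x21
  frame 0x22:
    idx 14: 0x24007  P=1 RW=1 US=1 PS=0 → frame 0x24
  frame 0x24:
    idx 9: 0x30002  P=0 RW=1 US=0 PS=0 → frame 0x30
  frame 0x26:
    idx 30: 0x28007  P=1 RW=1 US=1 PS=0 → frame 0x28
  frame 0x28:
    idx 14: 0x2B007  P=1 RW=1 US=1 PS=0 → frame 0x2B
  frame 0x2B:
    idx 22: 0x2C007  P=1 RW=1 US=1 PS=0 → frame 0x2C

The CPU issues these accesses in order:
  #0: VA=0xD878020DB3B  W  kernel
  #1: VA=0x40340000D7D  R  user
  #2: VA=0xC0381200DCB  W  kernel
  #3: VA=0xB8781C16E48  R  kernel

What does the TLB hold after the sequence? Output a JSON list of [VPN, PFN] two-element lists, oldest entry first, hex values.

Per-access translation:
#0 VA=0xD878020DB3B (w,kernel):
  L0: frame=0x15 idx=27 entry=0x16007 [P=1 RW=1 US=1 PS=0]
  L1: frame=0x16 idx=30 entry=0x19007 [P=1 RW=1 US=1 PS=0]
  L2: frame=0x19 idx=1 entry=0x1A007 [P=1 RW=1 US=1 PS=0]
  L3: frame=0x1A idx=13 entry=0x1B007 [P=1 RW=1 US=1 PS=0]
  → PA=0x1BB3B  (4 entries read)
#1 VA=0x40340000D7D (r,user):
  L0: frame=0x15 idx=8 entry=0x1E007 [P=1 RW=1 US=1 PS=0]
  L1: frame=0x1E idx=13 entry=0x21087 [P=1 RW=1 US=1 PS=1]
  → PA=0x21D7D (huge @L1)  (2 entries read)
#2 VA=0xC0381200DCB (w,kernel):
  L0: frame=0x15 idx=24 entry=0x22007 [P=1 RW=1 US=1 PS=0]
  L1: frame=0x22 idx=14 entry=0x24007 [P=1 RW=1 US=1 PS=0]
  L2: frame=0x24 idx=9 entry=0x30002 [P=0 RW=1 US=0 PS=0]
  ⇒ fault: PAGE_NOT_PRESENT  — 3 lookups
#3 VA=0xB8781C16E48 (r,kernel):
  L0: frame=0x15 idx=23 entry=0x26007 [P=1 RW=1 US=1 PS=0]
  L1: frame=0x26 idx=30 entry=0x28007 [P=1 RW=1 US=1 PS=0]
  L2: frame=0x28 idx=14 entry=0x2B007 [P=1 RW=1 US=1 PS=0]
  L3: frame=0x2B idx=22 entry=0x2C007 [P=1 RW=1 US=1 PS=0]
  → PA=0x2CE48  (4 entries read)

TLB: [["0xD878020D", "0x1B"], ["0x40340000", "0x21"], ["0xB8781C16", "0x2C"]]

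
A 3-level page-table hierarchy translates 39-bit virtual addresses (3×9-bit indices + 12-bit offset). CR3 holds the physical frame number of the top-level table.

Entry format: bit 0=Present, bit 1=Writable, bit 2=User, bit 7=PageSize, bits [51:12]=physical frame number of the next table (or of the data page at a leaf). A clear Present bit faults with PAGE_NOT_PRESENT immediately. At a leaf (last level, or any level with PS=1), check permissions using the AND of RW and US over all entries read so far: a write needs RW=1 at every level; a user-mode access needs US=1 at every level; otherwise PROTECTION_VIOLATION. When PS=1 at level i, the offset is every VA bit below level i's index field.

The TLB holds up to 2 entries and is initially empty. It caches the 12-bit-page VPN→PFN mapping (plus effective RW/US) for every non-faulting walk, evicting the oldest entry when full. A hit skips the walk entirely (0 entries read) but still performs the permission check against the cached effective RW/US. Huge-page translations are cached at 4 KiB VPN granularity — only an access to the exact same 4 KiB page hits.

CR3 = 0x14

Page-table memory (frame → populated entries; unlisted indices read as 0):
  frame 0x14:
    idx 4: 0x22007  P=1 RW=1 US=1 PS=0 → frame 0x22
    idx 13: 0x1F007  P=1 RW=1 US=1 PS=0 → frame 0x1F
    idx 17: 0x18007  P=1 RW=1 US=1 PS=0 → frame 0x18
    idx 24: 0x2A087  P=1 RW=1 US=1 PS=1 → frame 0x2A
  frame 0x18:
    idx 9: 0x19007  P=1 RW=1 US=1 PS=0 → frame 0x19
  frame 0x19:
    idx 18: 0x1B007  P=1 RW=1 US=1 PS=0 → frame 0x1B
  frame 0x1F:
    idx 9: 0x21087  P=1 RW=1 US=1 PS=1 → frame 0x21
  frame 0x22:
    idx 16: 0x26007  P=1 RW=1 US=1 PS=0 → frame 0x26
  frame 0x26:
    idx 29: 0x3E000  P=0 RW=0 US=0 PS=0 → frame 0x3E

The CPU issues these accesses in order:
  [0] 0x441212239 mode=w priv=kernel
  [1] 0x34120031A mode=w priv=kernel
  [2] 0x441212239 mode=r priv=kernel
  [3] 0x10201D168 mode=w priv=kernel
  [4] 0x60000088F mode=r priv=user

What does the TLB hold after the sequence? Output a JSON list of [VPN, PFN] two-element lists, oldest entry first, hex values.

Walk each access:
#0 VA=0x441212239 (w,kernel):
  L0: frame=0x14 idx=17 entry=0x18007 [P=1 RW=1 US=1 PS=0]
  L1: frame=0x18 idx=9 entry=0x19007 [P=1 RW=1 US=1 PS=0]
  L2: frame=0x19 idx=18 entry=0x1B007 [P=1 RW=1 US=1 PS=0]
  ⇒ phys 0x1B239  [3 reads]
#1 VA=0x34120031A (w,kernel):
  L0: frame=0x14 idx=13 entry=0x1F007 [P=1 RW=1 US=1 PS=0]
  L1: frame=0x1F idx=9 entry=0x21087 [P=1 RW=1 US=1 PS=1]
  ⇒ phys 0x2131A (huge @L1)  [2 reads]
#2 VA=0x441212239 (r,kernel):
  TLB hit vpn=0x441212 → PA=0x1B239
#3 VA=0x10201D168 (w,kernel):
  L0: frame=0x14 idx=4 entry=0x22007 [P=1 RW=1 US=1 PS=0]
  L1: frame=0x22 idx=16 entry=0x26007 [P=1 RW=1 US=1 PS=0]
  L2: frame=0x26 idx=29 entry=0x3E000 [P=0 RW=0 US=0 PS=0]
  ⇒ fault: PAGE_NOT_PRESENT  — 3 lookups
#4 VA=0x60000088F (r,user):
  L0: frame=0x14 idx=24 entry=0x2A087 [P=1 RW=1 US=1 PS=1]
  ⇒ phys 0x2A88F (huge @L0)  [1 reads]

TLB: [["0x341200", "0x21"], ["0x600000", "0x2A"]]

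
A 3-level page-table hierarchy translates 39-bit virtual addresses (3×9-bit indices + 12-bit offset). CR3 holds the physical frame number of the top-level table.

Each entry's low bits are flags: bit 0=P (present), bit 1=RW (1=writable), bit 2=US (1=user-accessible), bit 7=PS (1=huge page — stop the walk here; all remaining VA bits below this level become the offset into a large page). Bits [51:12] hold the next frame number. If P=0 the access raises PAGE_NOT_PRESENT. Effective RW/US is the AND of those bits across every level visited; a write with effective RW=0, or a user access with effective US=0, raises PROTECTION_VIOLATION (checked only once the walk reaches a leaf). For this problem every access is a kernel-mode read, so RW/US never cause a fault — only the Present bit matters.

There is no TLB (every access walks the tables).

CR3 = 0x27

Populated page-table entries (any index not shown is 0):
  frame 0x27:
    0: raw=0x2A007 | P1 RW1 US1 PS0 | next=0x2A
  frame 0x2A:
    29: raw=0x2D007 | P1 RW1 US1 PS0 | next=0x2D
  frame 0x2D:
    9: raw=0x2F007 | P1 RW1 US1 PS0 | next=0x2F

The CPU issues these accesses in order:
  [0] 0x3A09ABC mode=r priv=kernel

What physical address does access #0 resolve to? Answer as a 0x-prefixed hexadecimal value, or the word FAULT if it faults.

Walk each access:
#0 VA=0x3A09ABC (r,kernel):
  [0] read 0x27 idx=0: raw=0x2A007 flags P=1 W=1 U=1 S=0
  [1] read 0x2A idx=29: raw=0x2D007 flags P=1 W=1 U=1 S=0
  [2] read 0x2D idx=9: raw=0x2F007 flags P=1 W=1 U=1 S=0
  ✓ 0x2FABC  — 3 lookups

Access #0 PA: 0x2FABC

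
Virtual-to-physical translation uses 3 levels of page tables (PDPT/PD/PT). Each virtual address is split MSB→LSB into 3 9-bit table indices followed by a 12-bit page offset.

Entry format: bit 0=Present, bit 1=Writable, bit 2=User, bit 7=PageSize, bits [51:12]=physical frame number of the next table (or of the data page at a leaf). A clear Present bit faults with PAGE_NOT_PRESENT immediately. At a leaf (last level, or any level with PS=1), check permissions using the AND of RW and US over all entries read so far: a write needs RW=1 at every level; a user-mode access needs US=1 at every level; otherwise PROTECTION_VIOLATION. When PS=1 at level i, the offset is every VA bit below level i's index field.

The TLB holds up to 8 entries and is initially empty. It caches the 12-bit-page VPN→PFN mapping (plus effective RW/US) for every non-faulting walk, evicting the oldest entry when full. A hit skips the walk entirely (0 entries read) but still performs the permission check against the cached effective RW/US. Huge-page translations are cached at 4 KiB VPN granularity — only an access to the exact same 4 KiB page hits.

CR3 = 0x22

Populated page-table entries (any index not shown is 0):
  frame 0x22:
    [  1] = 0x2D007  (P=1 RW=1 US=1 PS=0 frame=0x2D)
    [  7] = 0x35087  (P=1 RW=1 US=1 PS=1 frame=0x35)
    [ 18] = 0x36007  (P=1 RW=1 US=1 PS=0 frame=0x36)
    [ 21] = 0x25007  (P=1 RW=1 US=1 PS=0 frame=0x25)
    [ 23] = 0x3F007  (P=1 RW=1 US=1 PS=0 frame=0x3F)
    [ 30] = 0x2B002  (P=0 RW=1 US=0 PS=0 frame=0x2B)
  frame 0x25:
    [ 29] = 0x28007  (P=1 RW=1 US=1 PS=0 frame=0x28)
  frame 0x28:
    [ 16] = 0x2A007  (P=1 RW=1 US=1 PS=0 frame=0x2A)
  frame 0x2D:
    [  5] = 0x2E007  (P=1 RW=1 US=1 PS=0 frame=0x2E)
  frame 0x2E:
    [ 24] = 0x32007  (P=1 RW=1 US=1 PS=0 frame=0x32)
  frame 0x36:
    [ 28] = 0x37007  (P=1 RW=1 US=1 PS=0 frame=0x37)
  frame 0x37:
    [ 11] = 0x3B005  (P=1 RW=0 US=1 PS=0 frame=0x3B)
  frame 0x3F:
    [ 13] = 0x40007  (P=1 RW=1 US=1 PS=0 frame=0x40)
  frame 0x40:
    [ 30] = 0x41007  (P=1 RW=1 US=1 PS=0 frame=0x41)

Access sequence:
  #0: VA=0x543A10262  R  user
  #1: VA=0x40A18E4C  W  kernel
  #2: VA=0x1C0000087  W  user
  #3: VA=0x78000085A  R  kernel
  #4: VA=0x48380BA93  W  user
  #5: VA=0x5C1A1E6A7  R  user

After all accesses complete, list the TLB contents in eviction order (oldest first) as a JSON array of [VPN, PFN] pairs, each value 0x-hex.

Walk each access:
#0 VA=0x543A10262 (r,user):
  [0] read 0x22 idx=21: raw=0x25007 flags P=1 W=1 U=1 S=0
  [1] read 0x25 idx=29: raw=0x28007 flags P=1 W=1 U=1 S=0
  [2] read 0x28 idx=16: raw=0x2A007 flags P=1 W=1 U=1 S=0
  ⇒ phys 0x2A262  [3 reads]
#1 VA=0x40A18E4C (w,kernel):
  [0] read 0x22 idx=1: raw=0x2D007 flags P=1 W=1 U=1 S=0
  [1] read 0x2D idx=5: raw=0x2E007 flags P=1 W=1 U=1 S=0
  [2] read 0x2E idx=24: raw=0x32007 flags P=1 W=1 U=1 S=0
  ⇒ phys 0x32E4C  [3 reads]
#2 VA=0x1C0000087 (w,user):
  [0] read 0x22 idx=7: raw=0x35087 flags P=1 W=1 U=1 S=1
  ⇒ phys 0x35087 (huge @L0)  [1 reads]
#3 VA=0x78000085A (r,kernel):
  [0] read 0x22 idx=30: raw=0x2B002 flags P=0 W=1 U=0 S=0
  → PAGE_NOT_PRESENT  (1 entries read)
#4 VA=0x48380BA93 (w,user):
  [0] read 0x22 idx=18: raw=0x36007 flags P=1 W=1 U=1 S=0
  [1] read 0x36 idx=28: raw=0x37007 flags P=1 W=1 U=1 S=0
  [2] read 0x37 idx=11: raw=0x3B005 flags P=1 W=0 U=1 S=0
  → PROTECTION_VIOLATION  (3 entries read)
#5 VA=0x5C1A1E6A7 (r,user):
  [0] read 0x22 idx=23: raw=0x3F007 flags P=1 W=1 U=1 S=0
  [1] read 0x3F idx=13: raw=0x40007 flags P=1 W=1 U=1 S=0
  [2] read 0x40 idx=30: raw=0x41007 flags P=1 W=1 U=1 S=0
  ⇒ phys 0x416A7  [3 reads]

TLB: [["0x543A10", "0x2A"], ["0x40A18", "0x32"], ["0x1C0000", "0x35"], ["0x5C1A1E", "0x41"]]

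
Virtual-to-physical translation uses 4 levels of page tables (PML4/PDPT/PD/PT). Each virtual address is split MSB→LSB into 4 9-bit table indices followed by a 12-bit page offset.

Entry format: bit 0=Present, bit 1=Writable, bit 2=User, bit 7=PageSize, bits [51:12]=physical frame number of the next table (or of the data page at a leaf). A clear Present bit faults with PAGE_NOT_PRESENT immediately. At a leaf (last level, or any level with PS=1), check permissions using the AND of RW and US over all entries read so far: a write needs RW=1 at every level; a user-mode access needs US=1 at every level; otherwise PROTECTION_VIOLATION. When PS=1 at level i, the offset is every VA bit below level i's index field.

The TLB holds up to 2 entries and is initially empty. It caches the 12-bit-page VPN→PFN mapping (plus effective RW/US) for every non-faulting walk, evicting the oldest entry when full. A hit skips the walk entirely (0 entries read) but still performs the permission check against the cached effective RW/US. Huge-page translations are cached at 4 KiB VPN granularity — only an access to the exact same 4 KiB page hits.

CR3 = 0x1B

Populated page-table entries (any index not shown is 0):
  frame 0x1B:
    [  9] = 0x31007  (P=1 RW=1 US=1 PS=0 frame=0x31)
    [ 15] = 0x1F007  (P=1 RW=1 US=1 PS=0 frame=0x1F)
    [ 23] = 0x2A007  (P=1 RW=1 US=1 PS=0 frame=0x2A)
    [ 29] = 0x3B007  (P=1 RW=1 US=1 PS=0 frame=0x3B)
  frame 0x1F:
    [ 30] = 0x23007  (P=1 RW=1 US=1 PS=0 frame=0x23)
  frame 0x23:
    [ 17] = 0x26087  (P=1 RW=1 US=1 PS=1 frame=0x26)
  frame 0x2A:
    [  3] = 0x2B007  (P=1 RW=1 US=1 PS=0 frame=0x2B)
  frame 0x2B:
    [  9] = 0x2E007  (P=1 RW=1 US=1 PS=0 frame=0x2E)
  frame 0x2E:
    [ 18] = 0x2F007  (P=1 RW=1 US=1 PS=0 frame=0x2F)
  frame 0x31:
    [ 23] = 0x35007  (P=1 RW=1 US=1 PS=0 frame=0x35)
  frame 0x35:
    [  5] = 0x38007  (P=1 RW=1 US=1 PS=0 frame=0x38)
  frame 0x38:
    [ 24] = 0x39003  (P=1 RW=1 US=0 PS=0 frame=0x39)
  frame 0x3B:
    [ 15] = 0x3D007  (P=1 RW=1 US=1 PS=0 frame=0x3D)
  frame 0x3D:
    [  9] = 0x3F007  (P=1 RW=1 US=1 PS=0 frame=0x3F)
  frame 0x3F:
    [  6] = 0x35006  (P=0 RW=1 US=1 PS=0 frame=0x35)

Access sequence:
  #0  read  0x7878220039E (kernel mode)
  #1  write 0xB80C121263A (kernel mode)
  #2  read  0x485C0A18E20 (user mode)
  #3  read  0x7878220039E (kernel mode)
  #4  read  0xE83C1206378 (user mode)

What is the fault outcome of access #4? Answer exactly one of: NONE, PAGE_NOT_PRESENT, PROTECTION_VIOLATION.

Walk each access:
#0 VA=0x7878220039E (r,kernel):
  L0 @0x1B[15] → 0x1F007  P=1,RW=1,US=1,PS=0
  L1 @0x1F[30] → 0x23007  P=1,RW=1,US=1,PS=0
  L2 @0x23[17] → 0x26087  P=1,RW=1,US=1,PS=1
  ⇒ phys 0x2639E (huge @L2)  [3 reads]
#1 VA=0xB80C121263A (w,kernel):
  L0 @0x1B[23] → 0x2A007  P=1,RW=1,US=1,PS=0
  L1 @0x2A[3] → 0x2B007  P=1,RW=1,US=1,PS=0
  L2 @0x2B[9] → 0x2E007  P=1,RW=1,US=1,PS=0
  L3 @0x2E[18] → 0x2F007  P=1,RW=1,US=1,PS=0
  ⇒ phys 0x2F63A  [4 reads]
#2 VA=0x485C0A18E20 (r,user):
  L0 @0x1B[9] → 0x31007  P=1,RW=1,US=1,PS=0
  L1 @0x31[23] → 0x35007  P=1,RW=1,US=1,PS=0
  L2 @0x35[5] → 0x38007  P=1,RW=1,US=1,PS=0
  L3 @0x38[24] → 0x39003  P=1,RW=1,US=0,PS=0
  ✗ PROTECTION_VIOLATION  [4 reads]
#3 VA=0x7878220039E (r,kernel):
  TLB hit vpn=0x78782200 → PA=0x2639E
#4 VA=0xE83C1206378 (r,user):
  L0 @0x1B[29] → 0x3B007  P=1,RW=1,US=1,PS=0
  L1 @0x3B[15] → 0x3D007  P=1,RW=1,US=1,PS=0
  L2 @0x3D[9] → 0x3F007  P=1,RW=1,US=1,PS=0
  L3 @0x3F[6] → 0x35006  P=0,RW=1,US=1,PS=0
  ✗ PAGE_NOT_PRESENT  [4 reads]

Access #4 fault: PAGE_NOT_PRESENT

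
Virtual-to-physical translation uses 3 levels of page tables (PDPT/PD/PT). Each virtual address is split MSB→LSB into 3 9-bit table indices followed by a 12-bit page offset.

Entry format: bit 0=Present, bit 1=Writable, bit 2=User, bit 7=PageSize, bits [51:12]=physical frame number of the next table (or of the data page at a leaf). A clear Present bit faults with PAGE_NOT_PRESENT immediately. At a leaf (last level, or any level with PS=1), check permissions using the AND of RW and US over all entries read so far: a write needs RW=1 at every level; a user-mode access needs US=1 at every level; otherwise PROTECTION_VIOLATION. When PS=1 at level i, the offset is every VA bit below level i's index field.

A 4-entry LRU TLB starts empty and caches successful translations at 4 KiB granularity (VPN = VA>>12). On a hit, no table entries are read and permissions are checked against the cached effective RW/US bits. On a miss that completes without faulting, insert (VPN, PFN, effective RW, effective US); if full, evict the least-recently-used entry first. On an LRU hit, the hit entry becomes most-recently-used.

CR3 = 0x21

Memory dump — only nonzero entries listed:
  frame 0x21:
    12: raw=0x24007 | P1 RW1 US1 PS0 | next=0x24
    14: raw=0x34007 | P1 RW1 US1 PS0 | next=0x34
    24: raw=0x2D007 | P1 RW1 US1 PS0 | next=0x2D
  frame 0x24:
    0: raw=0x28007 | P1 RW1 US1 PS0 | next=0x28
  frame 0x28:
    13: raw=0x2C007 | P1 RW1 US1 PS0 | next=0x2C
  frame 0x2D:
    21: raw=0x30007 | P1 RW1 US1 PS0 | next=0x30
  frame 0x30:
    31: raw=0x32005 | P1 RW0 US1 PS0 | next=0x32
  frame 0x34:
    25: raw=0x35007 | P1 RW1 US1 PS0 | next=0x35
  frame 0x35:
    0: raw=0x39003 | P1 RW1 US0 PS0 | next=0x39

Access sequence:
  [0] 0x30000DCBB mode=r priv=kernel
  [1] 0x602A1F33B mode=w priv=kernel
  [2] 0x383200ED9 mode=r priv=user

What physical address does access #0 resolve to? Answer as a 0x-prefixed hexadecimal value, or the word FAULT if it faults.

Per-access translation:
#0 VA=0x30000DCBB (r,kernel):
  L0: frame=0x21 idx=12 entry=0x24007 [P=1 RW=1 US=1 PS=0]
  L1: frame=0x24 idx=0 entry=0x28007 [P=1 RW=1 US=1 PS=0]
  L2: frame=0x28 idx=13 entry=0x2C007 [P=1 RW=1 US=1 PS=0]
  ⇒ phys 0x2CCBB  [3 reads]
#1 VA=0x602A1F33B (w,kernel):
  L0: frame=0x21 idx=24 entry=0x2D007 [P=1 RW=1 US=1 PS=0]
  L1: frame=0x2D idx=21 entry=0x30007 [P=1 RW=1 US=1 PS=0]
  L2: frame=0x30 idx=31 entry=0x32005 [P=1 RW=0 US=1 PS=0]
  → PROTECTION_VIOLATION  (3 entries read)
#2 VA=0x383200ED9 (r,user):
  L0: frame=0x21 idx=14 entry=0x34007 [P=1 RW=1 US=1 PS=0]
  L1: frame=0x34 idx=25 entry=0x35007 [P=1 RW=1 US=1 PS=0]
  L2: frame=0x35 idx=0 entry=0x39003 [P=1 RW=1 US=0 PS=0]
  → PROTECTION_VIOLATION  (3 entries read)

Access #0 PA: 0x2CCBB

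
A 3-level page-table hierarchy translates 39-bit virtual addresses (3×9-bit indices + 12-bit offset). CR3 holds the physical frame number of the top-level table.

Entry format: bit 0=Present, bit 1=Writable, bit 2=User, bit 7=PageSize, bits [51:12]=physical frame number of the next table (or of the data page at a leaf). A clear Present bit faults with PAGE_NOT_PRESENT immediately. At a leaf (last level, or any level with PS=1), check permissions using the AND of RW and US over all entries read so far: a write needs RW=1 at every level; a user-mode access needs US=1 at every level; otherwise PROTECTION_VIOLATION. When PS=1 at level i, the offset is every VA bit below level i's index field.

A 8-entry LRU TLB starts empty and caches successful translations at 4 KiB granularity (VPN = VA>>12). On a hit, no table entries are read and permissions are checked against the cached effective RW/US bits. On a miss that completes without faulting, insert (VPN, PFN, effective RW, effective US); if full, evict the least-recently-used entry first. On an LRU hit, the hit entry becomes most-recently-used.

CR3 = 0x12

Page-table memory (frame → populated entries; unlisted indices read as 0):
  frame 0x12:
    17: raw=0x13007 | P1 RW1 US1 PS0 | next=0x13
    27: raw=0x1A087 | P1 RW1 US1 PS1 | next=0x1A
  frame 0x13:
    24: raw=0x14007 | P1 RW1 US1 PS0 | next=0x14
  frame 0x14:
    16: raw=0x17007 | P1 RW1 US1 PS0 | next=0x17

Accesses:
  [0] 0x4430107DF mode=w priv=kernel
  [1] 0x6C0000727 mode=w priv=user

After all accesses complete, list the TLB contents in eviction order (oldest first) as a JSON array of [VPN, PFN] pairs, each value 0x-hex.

Per-access translation:
#0 VA=0x4430107DF (w,kernel):
  L0 @0x12[17] → 0x13007  P=1,RW=1,US=1,PS=0
  L1 @0x13[24] → 0x14007  P=1,RW=1,US=1,PS=0
  L2 @0x14[16] → 0x17007  P=1,RW=1,US=1,PS=0
  ⇒ phys 0x177DF  [3 reads]
#1 VA=0x6C0000727 (w,user):
  L0 @0x12[27] → 0x1A087  P=1,RW=1,US=1,PS=1
  ⇒ phys 0x1A727 (huge @L0)  [1 reads]

TLB: [["0x443010", "0x17"], ["0x6C0000", "0x1A"]]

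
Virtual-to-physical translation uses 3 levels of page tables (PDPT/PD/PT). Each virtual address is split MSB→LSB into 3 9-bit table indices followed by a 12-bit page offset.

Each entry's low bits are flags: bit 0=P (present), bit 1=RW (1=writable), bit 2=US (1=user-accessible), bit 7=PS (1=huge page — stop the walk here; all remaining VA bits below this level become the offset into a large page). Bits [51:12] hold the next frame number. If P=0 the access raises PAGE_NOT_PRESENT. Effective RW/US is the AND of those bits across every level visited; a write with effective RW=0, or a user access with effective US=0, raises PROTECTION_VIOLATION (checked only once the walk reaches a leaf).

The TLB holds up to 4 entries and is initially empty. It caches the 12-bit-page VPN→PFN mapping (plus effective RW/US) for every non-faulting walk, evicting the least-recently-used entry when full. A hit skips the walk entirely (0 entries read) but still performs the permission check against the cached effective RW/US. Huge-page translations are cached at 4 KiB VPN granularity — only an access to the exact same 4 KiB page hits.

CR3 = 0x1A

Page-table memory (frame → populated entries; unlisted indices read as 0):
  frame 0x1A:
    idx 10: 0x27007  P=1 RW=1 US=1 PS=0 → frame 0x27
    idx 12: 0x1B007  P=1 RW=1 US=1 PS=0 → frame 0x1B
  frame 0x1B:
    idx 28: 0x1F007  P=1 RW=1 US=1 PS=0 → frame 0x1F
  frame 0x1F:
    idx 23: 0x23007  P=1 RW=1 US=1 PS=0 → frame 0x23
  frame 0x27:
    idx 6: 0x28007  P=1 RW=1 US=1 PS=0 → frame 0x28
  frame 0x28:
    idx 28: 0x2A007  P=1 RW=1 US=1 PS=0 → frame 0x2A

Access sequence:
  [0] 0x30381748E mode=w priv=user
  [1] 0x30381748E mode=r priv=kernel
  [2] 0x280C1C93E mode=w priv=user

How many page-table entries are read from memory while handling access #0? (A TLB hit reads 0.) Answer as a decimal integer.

Walk each access:
#0 VA=0x30381748E (w,user):
  L0 @0x1A[12] → 0x1B007  P=1,RW=1,US=1,PS=0
  L1 @0x1B[28] → 0x1F007  P=1,RW=1,US=1,PS=0
  L2 @0x1F[23] → 0x23007  P=1,RW=1,US=1,PS=0
  → PA=0x2348E  (3 entries read)
#1 VA=0x30381748E (r,kernel):
  TLB hit vpn=0x303817 → PA=0x2348E
#2 VA=0x280C1C93E (w,user):
  L0 @0x1A[10] → 0x27007  P=1,RW=1,US=1,PS=0
  L1 @0x27[6] → 0x28007  P=1,RW=1,US=1,PS=0
  L2 @0x28[28] → 0x2A007  P=1,RW=1,US=1,PS=0
  → PA=0x2A93E  (3 entries read)

Entries read for #0: 3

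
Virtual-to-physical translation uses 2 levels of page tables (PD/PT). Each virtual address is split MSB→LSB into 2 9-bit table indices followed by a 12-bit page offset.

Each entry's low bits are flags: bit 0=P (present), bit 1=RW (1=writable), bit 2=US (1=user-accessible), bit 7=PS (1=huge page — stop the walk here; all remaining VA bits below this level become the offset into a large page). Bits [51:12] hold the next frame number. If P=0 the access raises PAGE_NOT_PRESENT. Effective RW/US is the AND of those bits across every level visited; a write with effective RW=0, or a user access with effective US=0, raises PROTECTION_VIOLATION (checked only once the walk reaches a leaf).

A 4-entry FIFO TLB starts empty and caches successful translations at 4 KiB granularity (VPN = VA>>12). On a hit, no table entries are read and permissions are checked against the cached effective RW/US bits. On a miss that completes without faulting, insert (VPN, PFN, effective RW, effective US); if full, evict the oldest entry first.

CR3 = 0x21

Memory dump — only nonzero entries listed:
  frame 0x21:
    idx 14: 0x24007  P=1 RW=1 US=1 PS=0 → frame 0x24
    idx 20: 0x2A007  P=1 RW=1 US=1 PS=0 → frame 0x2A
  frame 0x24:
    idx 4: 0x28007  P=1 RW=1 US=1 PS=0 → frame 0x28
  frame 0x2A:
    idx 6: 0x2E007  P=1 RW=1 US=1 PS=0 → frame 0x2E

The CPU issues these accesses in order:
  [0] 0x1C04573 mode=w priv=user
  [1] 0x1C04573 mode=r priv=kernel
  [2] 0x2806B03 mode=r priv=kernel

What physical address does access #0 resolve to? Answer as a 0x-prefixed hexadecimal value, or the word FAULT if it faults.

Trace:
#0 VA=0x1C04573 (w,user):
  L0: frame=0x21 idx=14 entry=0x24007 [P=1 RW=1 US=1 PS=0]
  L1: frame=0x24 idx=4 entry=0x28007 [P=1 RW=1 US=1 PS=0]
  → PA=0x28573  (2 entries read)
#1 VA=0x1C04573 (r,kernel):
  TLB hit vpn=0x1C04 → PA=0x28573
#2 VA=0x2806B03 (r,kernel):
  L0: frame=0x21 idx=20 entry=0x2A007 [P=1 RW=1 US=1 PS=0]
  L1: frame=0x2A idx=6 entry=0x2E007 [P=1 RW=1 US=1 PS=0]
  → PA=0x2EB03  (2 entries read)

Access #0 PA: 0x28573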